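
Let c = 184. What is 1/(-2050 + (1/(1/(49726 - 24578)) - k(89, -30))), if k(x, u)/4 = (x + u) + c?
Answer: 1/22126 ≈ 4.5196e-5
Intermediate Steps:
k(x, u) = 736 + 4*u + 4*x (k(x, u) = 4*((x + u) + 184) = 4*((u + x) + 184) = 4*(184 + u + x) = 736 + 4*u + 4*x)
1/(-2050 + (1/(1/(49726 - 24578)) - k(89, -30))) = 1/(-2050 + (1/(1/(49726 - 24578)) - (736 + 4*(-30) + 4*89))) = 1/(-2050 + (1/(1/25148) - (736 - 120 + 356))) = 1/(-2050 + (1/(1/25148) - 1*972)) = 1/(-2050 + (25148 - 972)) = 1/(-2050 + 24176) = 1/22126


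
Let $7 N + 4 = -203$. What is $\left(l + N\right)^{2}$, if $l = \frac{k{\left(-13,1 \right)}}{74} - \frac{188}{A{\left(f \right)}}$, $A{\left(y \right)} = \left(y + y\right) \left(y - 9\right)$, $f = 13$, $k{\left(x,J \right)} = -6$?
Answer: $\frac{44881693609}{45346756} \approx 989.74$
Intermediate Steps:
$N = - \frac{207}{7}$ ($N = - \frac{4}{7} + \frac{1}{7} \left(-203\right) = - \frac{4}{7} - 29 = - \frac{207}{7} \approx -29.571$)
$A{\left(y \right)} = 2 y \left(-9 + y\right)$
$l = - \frac{1817}{962}$ ($l = - \frac{6}{74} - \frac{188}{2 \cdot 13 \left(-9 + 13\right)} = \left(-6\right) \frac{1}{74} - \frac{188}{2 \cdot 13 \cdot 4} = - \frac{3}{37} - \frac{188}{104} = - \frac{3}{37} - \frac{47}{26} = - \frac{1817}{962} \approx -1.8888$)
$\left(l + N\right)^{2} = \left(- \frac{1817}{962} - \frac{207}{7}\right)^{2} = \left(- \frac{211853}{6734}\right)^{2} = \frac{44881693609}{45346756}$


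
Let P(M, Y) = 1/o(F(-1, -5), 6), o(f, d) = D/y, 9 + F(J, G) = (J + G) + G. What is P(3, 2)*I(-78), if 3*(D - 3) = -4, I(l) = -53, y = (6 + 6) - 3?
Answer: -1431/5 ≈ -286.20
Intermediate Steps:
F(J, G) = -9 + J + 2*G (F(J, G) = -9 + ((J + G) + G) = -9 + ((G + J) + G) = -9 + (J + 2*G) = -9 + J + 2*G)
y = 9 (y = 12 - 3 = 9)
D = 5/3 (D = 3 + (⅓)*(-4) = 3 - 4/3 = 5/3 ≈ 1.6667)
o(f, d) = 5/27 (o(f, d) = (5/3)/9 = (5/3)*(⅑) = 5/27)
P(M, Y) = 27/5 (P(M, Y) = 1/(5/27) = 27/5)
P(3, 2)*I(-78) = (27/5)*(-53) = -1431/5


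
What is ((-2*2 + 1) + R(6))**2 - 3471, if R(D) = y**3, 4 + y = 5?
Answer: -3467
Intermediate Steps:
y = 1 (y = -4 + 5 = 1)
R(D) = 1 (R(D) = 1**3 = 1)
((-2*2 + 1) + R(6))**2 - 3471 = ((-2*2 + 1) + 1)**2 - 3471 = ((-4 + 1) + 1)**2 - 3471 = (-3 + 1)**2 - 3471 = (-2)**2 - 3471 = 4 - 3471 = -3467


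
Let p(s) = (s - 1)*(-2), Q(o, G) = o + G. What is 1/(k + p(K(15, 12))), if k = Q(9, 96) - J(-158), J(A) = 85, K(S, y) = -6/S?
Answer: 5/114 ≈ 0.043860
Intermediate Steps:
Q(o, G) = G + o
p(s) = 2 - 2*s (p(s) = (-1 + s)*(-2) = 2 - 2*s)
k = 20 (k = (96 + 9) - 1*85 = 105 - 85 = 20)
1/(k + p(K(15, 12))) = 1/(20 + (2 - (-12)/15)) = 1/(20 + (2 - 2*(-2/5))) = 1/(20 + (2 + 4/5)) = 1/(20 + 14/5) = 1/(114/5) = 5/114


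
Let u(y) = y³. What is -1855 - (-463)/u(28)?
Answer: -40720497/21952 ≈ -1855.0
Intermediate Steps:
-1855 - (-463)/u(28) = -1855 - (-463)/(28³) = -1855 - (-463)/21952 = -1855 - 1*(-463/21952) = -1855 + 463/21952 = -40720497/21952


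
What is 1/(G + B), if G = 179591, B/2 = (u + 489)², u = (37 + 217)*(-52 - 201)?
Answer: 1/8134170649 ≈ 1.2294e-10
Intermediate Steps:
u = -64262 (u = 254*(-253) = -64262)
B = 8133991058 (B = 2*(-64262 + 489)² = 2*(-63773)² = 2*4066995529 = 8133991058)
1/(G + B) = 1/(179591 + 8133991058) = 1/8134170649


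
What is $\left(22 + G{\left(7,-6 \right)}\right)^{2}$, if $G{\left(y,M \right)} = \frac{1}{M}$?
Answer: $\frac{17161}{36} \approx 476.69$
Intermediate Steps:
$\left(22 + G{\left(7,-6 \right)}\right)^{2} = \left(22 + \frac{1}{-6}\right)^{2} = \left(22 - \frac{1}{6}\right)^{2} = \left(\frac{131}{6}\right)^{2} = \frac{17161}{36}$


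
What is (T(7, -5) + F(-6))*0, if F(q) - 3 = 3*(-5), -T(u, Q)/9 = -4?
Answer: 0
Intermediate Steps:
T(u, Q) = 36 (T(u, Q) = -9*(-4) = 36)
F(q) = -12 (F(q) = 3 + 3*(-5) = 3 - 15 = -12)
(T(7, -5) + F(-6))*0 = (36 - 12)*0 = 24*0 = 0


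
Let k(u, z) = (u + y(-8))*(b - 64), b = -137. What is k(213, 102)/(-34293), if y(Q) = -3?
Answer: 2010/1633 ≈ 1.2309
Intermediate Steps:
k(u, z) = 603 - 201*u (k(u, z) = (u - 3)*(-137 - 64) = (-3 + u)*(-201) = 603 - 201*u)
k(213, 102)/(-34293) = (603 - 201*213)/(-34293) = (603 - 42813)*(-1/34293) = -42210*(-1/34293) = 2010/1633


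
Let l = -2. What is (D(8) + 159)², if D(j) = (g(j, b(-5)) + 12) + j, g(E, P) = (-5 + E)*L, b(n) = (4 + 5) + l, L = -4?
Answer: 27889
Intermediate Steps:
b(n) = 7 (b(n) = (4 + 5) - 2 = 9 - 2 = 7)
g(E, P) = 20 - 4*E (g(E, P) = (-5 + E)*(-4) = 20 - 4*E)
D(j) = 32 - 3*j (D(j) = ((20 - 4*j) + 12) + j = (32 - 4*j) + j = 32 - 3*j)
(D(8) + 159)² = ((32 - 3*8) + 159)² = ((32 - 24) + 159)² = (8 + 159)² = 167² = 27889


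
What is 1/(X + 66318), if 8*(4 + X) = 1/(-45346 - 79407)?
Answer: 998024/66182963535 ≈ 1.5080e-5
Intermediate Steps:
X = -3992097/998024 (X = -4 + 1/(8*(-45346 - 79407)) = -4 + (⅛)/(-124753) = -4 + (⅛)*(-1/124753) = -4 - 1/998024 = -3992097/998024 ≈ -4.0000)
1/(X + 66318) = 1/(-3992097/998024 + 66318) = 1/(66182963535/998024) = 998024/66182963535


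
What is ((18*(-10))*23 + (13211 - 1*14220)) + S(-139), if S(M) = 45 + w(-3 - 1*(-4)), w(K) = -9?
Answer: -5113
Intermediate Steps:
S(M) = 36 (S(M) = 45 - 9 = 36)
((18*(-10))*23 + (13211 - 1*14220)) + S(-139) = ((18*(-10))*23 + (13211 - 1*14220)) + 36 = (-180*23 + (13211 - 14220)) + 36 = (-4140 - 1009) + 36 = -5149 + 36 = -5113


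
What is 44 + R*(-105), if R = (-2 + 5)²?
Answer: -901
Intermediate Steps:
R = 9 (R = 3² = 9)
44 + R*(-105) = 44 + 9*(-105) = 44 - 945 = -901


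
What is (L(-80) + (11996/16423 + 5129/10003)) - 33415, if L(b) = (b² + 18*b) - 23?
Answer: -4678140793027/164279269 ≈ -28477.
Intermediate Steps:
L(b) = -23 + b² + 18*b
(L(-80) + (11996/16423 + 5129/10003)) - 33415 = ((-23 + (-80)² + 18*(-80)) + (11996/16423 + 5129/10003)) - 33415 = ((-23 + 6400 - 1440) + (11996*(1/16423) + 5129*(1/10003))) - 33415 = (4937 + (11996/16423 + 5129/10003)) - 33415 = (4937 + 204229555/164279269) - 33415 = 811250980608/164279269 - 33415 = -4678140793027/164279269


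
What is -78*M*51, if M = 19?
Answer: -75582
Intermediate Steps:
-78*M*51 = -78*19*51 = -1482*51 = -75582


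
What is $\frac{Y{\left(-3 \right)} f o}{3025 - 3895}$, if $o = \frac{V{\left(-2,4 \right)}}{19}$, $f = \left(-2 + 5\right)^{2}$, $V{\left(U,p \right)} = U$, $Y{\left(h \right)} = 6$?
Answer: $\frac{18}{2755} \approx 0.0065336$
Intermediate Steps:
$f = 9$ ($f = 3^{2} = 9$)
$o = - \frac{2}{19} \approx -0.10526$
$\frac{Y{\left(-3 \right)} f o}{3025 - 3895} = \frac{6 \cdot 9 \left(- \frac{2}{19}\right)}{3025 - 3895} = \frac{54 \left(- \frac{2}{19}\right)}{3025 - 3895} = - \frac{108}{19 \left(-870\right)} = \left(- \frac{108}{19}\right) \left(- \frac{1}{870}\right) = \frac{18}{2755}$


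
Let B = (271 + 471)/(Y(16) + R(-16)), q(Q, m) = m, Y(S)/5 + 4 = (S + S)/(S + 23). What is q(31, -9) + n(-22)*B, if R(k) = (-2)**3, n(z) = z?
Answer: 157062/233 ≈ 674.09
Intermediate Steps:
R(k) = -8
Y(S) = -20 + 10*S/(23 + S) (Y(S) = -20 + 5*((S + S)/(S + 23)) = -20 + 5*((2*S)/(23 + S)) = -20 + 5*(2*S/(23 + S)) = -20 + 10*S/(23 + S))
B = -14469/466 (B = (271 + 471)/(10*(-46 - 1*16)/(23 + 16) - 8) = 742/(10*(-46 - 16)/39 - 8) = 742/(10*(1/39)*(-62) - 8) = 742/(-620/39 - 8) = 742/(-932/39) = 742*(-39/932) = -14469/466 ≈ -31.049)
q(31, -9) + n(-22)*B = -9 - 22*(-14469/466) = -9 + 159159/233 = 157062/233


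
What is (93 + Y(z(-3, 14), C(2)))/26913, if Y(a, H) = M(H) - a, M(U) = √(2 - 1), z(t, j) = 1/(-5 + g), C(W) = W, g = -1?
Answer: 565/161478 ≈ 0.0034989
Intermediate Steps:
z(t, j) = -⅙ (z(t, j) = 1/(-5 - 1) = 1/(-6) = -⅙)
M(U) = 1 (M(U) = √1 = 1)
Y(a, H) = 1 - a
(93 + Y(z(-3, 14), C(2)))/26913 = (93 + (1 - 1*(-⅙)))/26913 = (93 + (1 + ⅙))*(1/26913) = (93 + 7/6)*(1/26913) = (565/6)*(1/26913) = 565/161478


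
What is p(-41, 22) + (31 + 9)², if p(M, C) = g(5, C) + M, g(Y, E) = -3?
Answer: 1556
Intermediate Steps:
p(M, C) = -3 + M
p(-41, 22) + (31 + 9)² = (-3 - 41) + (31 + 9)² = -44 + 40² = -44 + 1600 = 1556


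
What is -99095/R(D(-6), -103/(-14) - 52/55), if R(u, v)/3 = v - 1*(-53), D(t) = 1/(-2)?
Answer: -76303150/137241 ≈ -555.98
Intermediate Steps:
D(t) = -1/2
R(u, v) = 159 + 3*v (R(u, v) = 3*(v - 1*(-53)) = 3*(v + 53) = 3*(53 + v) = 159 + 3*v)
-99095/R(D(-6), -103/(-14) - 52/55) = -99095/(159 + 3*(-103/(-14) - 52/55)) = -99095/(159 + 3*(-103*(-1/14) - 52*1/55)) = -99095/(159 + 3*(103/14 - 52/55)) = -99095/(159 + 3*(4937/770)) = -99095/(159 + 14811/770) = -99095/137241/770 = -99095*770/137241 = -76303150/137241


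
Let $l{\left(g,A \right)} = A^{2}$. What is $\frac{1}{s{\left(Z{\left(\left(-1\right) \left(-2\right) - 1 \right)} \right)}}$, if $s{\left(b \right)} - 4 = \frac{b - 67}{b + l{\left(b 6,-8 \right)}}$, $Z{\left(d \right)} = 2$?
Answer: $\frac{66}{199} \approx 0.33166$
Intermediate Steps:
$s{\left(b \right)} = 4 + \frac{-67 + b}{64 + b}$ ($s{\left(b \right)} = 4 + \frac{b - 67}{b + \left(-8\right)^{2}} = 4 + \frac{-67 + b}{b + 64} = 4 + \frac{-67 + b}{64 + b}$)
$\frac{1}{s{\left(Z{\left(\left(-1\right) \left(-2\right) - 1 \right)} \right)}} = \frac{1}{\frac{1}{64 + 2} \left(189 + 5 \cdot 2\right)} = \frac{1}{\frac{1}{66} \left(189 + 10\right)} = \frac{1}{\frac{1}{66} \cdot 199} = \frac{1}{\frac{199}{66}} = \frac{66}{199}$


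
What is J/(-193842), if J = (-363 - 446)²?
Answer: -654481/193842 ≈ -3.3764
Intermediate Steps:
J = 654481 (J = (-809)² = 654481)
J/(-193842) = 654481/(-193842) = 654481*(-1/193842) = -654481/193842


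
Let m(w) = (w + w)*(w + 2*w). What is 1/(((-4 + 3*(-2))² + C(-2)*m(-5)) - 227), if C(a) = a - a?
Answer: -1/127 ≈ -0.0078740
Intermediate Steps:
m(w) = 6*w² (m(w) = (2*w)*(3*w) = 6*w²)
C(a) = 0
1/(((-4 + 3*(-2))² + C(-2)*m(-5)) - 227) = 1/(((-4 + 3*(-2))² + 0*(6*(-5)²)) - 227) = 1/(((-4 - 6)² + 0*(6*25)) - 227) = 1/(((-10)² + 0*150) - 227) = 1/((100 + 0) - 227) = 1/(100 - 227) = 1/(-127) = -1/127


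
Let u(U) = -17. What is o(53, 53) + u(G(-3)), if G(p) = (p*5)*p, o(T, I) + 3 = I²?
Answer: 2789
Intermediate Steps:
o(T, I) = -3 + I²
G(p) = 5*p² (G(p) = (5*p)*p = 5*p²)
o(53, 53) + u(G(-3)) = (-3 + 53²) - 17 = (-3 + 2809) - 17 = 2806 - 17 = 2789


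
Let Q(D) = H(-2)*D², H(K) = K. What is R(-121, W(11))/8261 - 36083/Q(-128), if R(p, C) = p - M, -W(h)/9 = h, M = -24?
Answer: 294903167/270696448 ≈ 1.0894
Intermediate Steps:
W(h) = -9*h
R(p, C) = 24 + p (R(p, C) = p - 1*(-24) = p + 24 = 24 + p)
Q(D) = -2*D²
R(-121, W(11))/8261 - 36083/Q(-128) = (24 - 121)/8261 - 36083/((-2*(-128)²)) = -97*1/8261 - 36083/((-2*16384)) = -97/8261 - 36083/(-32768) = -97/8261 - 36083*(-1/32768) = -97/8261 + 36083/32768 = 294903167/270696448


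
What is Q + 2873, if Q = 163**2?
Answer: 29442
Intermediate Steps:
Q = 26569
Q + 2873 = 26569 + 2873 = 29442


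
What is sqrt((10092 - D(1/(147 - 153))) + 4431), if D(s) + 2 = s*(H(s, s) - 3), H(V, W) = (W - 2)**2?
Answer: sqrt(18824766)/36 ≈ 120.52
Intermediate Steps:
H(V, W) = (-2 + W)**2
D(s) = -2 + s*(-3 + (-2 + s)**2) (D(s) = -2 + s*((-2 + s)**2 - 3) = -2 + s*(-3 + (-2 + s)**2))
sqrt((10092 - D(1/(147 - 153))) + 4431) = sqrt((10092 - (-2 - 3/(147 - 153) + (-2 + 1/(147 - 153))**2/(147 - 153))) + 4431) = sqrt((10092 - (-2 - 3/(-6) + (-2 + 1/(-6))**2/(-6))) + 4431) = sqrt((10092 - (-2 - 3*(-1/6) - (-2 - 1/6)**2/6)) + 4431) = sqrt((10092 - (-2 + 1/2 - (-13/6)**2/6)) + 4431) = sqrt((10092 - (-2 + 1/2 - 1/6*169/36)) + 4431) = sqrt((10092 - (-2 + 1/2 - 169/216)) + 4431) = sqrt((10092 - 1*(-493/216)) + 4431) = sqrt((10092 + 493/216) + 4431) = sqrt(2180365/216 + 4431) = sqrt(3137461/216) = sqrt(18824766)/36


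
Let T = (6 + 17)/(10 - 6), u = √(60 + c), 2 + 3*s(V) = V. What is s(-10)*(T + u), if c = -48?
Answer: -23 - 8*√3 ≈ -36.856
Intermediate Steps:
s(V) = -⅔ + V/3
u = 2*√3 (u = √(60 - 48) = √12 = 2*√3 ≈ 3.4641)
T = 23/4 ≈ 5.7500
s(-10)*(T + u) = (-⅔ + (⅓)*(-10))*(23/4 + 2*√3) = (-⅔ - 10/3)*(23/4 + 2*√3) = -4*(23/4 + 2*√3) = -23 - 8*√3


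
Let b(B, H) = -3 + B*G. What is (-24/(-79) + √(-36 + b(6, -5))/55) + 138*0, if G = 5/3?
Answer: 24/79 + I*√29/55 ≈ 0.3038 + 0.097912*I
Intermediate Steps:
G = 5/3 (G = 5*(⅓) = 5/3 ≈ 1.6667)
b(B, H) = -3 + 5*B/3 (b(B, H) = -3 + B*(5/3) = -3 + 5*B/3)
(-24/(-79) + √(-36 + b(6, -5))/55) + 138*0 = (-24/(-79) + √(-36 + (-3 + (5/3)*6))/55) + 138*0 = (-24*(-1/79) + √(-36 + (-3 + 10))*(1/55)) + 0 = (24/79 + √(-36 + 7)*(1/55)) + 0 = (24/79 + √(-29)*(1/55)) + 0 = (24/79 + (I*√29)*(1/55)) + 0 = (24/79 + I*√29/55) + 0 = 24/79 + I*√29/55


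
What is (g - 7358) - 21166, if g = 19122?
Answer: -9402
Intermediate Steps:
(g - 7358) - 21166 = (19122 - 7358) - 21166 = 11764 - 21166 = -9402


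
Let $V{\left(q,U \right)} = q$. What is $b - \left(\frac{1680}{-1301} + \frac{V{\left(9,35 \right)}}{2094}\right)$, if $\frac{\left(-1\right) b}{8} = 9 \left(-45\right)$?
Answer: $\frac{2943406257}{908098} \approx 3241.3$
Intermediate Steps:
$b = 3240$ ($b = - 8 \cdot 9 \left(-45\right) = \left(-8\right) \left(-405\right) = 3240$)
$b - \left(\frac{1680}{-1301} + \frac{V{\left(9,35 \right)}}{2094}\right) = 3240 - \left(\frac{1680}{-1301} + \frac{9}{2094}\right) = 3240 - \left(1680 \left(- \frac{1}{1301}\right) + 9 \cdot \frac{1}{2094}\right) = 3240 - \left(- \frac{1680}{1301} + \frac{3}{698}\right) = 3240 - - \frac{1168737}{908098} = 3240 + \frac{1168737}{908098} = \frac{2943406257}{908098}$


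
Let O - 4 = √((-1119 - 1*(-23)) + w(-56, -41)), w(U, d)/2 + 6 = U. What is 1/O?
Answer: 1/309 - I*√305/618 ≈ 0.0032362 - 0.028259*I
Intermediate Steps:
w(U, d) = -12 + 2*U
O = 4 + 2*I*√305 (O = 4 + √((-1119 - 1*(-23)) + (-12 + 2*(-56))) = 4 + √((-1119 + 23) + (-12 - 112)) = 4 + √(-1096 - 124) = 4 + √(-1220) = 4 + 2*I*√305 ≈ 4.0 + 34.929*I)
1/O = 1/(4 + 2*I*√305)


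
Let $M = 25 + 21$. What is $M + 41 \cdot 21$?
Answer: $907$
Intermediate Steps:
$M = 46$
$M + 41 \cdot 21 = 46 + 41 \cdot 21 = 46 + 861 = 907$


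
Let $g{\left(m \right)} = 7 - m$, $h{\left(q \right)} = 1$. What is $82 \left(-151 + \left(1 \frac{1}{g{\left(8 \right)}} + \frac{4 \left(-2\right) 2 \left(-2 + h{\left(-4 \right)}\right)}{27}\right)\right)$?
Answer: $- \frac{335216}{27} \approx -12415.0$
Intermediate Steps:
$82 \left(-151 + \left(1 \frac{1}{g{\left(8 \right)}} + \frac{4 \left(-2\right) 2 \left(-2 + h{\left(-4 \right)}\right)}{27}\right)\right) = 82 \left(-151 + \left(1 \frac{1}{7 - 8} + \frac{4 \left(-2\right) 2 \left(-2 + 1\right)}{27}\right)\right) = 82 \left(-151 + \left(1 \frac{1}{7 - 8} + \left(-8\right) 2 \left(-1\right) \frac{1}{27}\right)\right) = 82 \left(-151 + \left(1 \frac{1}{-1} + \left(-16\right) \left(-1\right) \frac{1}{27}\right)\right) = 82 \left(-151 + \left(1 \left(-1\right) + 16 \cdot \frac{1}{27}\right)\right) = 82 \left(-151 + \left(-1 + \frac{16}{27}\right)\right) = 82 \left(-151 - \frac{11}{27}\right) = 82 \left(- \frac{4088}{27}\right) = - \frac{335216}{27}$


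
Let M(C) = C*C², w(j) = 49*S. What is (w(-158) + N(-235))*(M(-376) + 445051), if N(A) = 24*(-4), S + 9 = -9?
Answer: 51552653850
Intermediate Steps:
S = -18 (S = -9 - 9 = -18)
w(j) = -882 (w(j) = 49*(-18) = -882)
N(A) = -96
M(C) = C³
(w(-158) + N(-235))*(M(-376) + 445051) = (-882 - 96)*((-376)³ + 445051) = -978*(-53157376 + 445051) = -978*(-52712325) = 51552653850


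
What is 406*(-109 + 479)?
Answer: 150220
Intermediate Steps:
406*(-109 + 479) = 406*370 = 150220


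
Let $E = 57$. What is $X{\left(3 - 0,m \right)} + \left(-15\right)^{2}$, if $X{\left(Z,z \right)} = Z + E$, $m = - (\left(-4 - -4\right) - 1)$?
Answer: $285$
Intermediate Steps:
$m = 1$ ($m = - (\left(-4 + 4\right) - 1) = - (0 - 1) = \left(-1\right) \left(-1\right) = 1$)
$X{\left(Z,z \right)} = 57 + Z$ ($X{\left(Z,z \right)} = Z + 57 = 57 + Z$)
$X{\left(3 - 0,m \right)} + \left(-15\right)^{2} = \left(57 + \left(3 - 0\right)\right) + \left(-15\right)^{2} = \left(57 + \left(3 + 0\right)\right) + 225 = \left(57 + 3\right) + 225 = 60 + 225 = 285$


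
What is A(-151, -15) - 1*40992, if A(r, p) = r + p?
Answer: -41158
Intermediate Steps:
A(r, p) = p + r
A(-151, -15) - 1*40992 = (-15 - 151) - 1*40992 = -166 - 40992 = -41158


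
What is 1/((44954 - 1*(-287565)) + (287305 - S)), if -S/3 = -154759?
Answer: 1/155547 ≈ 6.4289e-6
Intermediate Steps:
S = 464277 (S = -3*(-154759) = 464277)
1/((44954 - 1*(-287565)) + (287305 - S)) = 1/((44954 - 1*(-287565)) + (287305 - 1*464277)) = 1/((44954 + 287565) + (287305 - 464277)) = 1/(332519 - 176972) = 1/155547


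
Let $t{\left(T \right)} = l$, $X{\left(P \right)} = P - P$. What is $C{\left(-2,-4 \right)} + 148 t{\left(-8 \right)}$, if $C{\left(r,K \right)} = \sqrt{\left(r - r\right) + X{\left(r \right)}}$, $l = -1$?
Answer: $-148$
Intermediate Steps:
$X{\left(P \right)} = 0$
$C{\left(r,K \right)} = 0$ ($C{\left(r,K \right)} = \sqrt{\left(r - r\right) + 0} = \sqrt{0 + 0} = \sqrt{0} = 0$)
$t{\left(T \right)} = -1$
$C{\left(-2,-4 \right)} + 148 t{\left(-8 \right)} = 0 + 148 \left(-1\right) = 0 - 148 = -148$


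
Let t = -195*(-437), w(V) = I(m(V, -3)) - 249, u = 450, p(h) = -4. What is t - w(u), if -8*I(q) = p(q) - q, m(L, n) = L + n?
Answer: 683261/8 ≈ 85408.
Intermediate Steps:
I(q) = ½ + q/8 (I(q) = -(-4 - q)/8 = ½ + q/8)
w(V) = -1991/8 + V/8 (w(V) = (½ + (V - 3)/8) - 249 = (½ + (-3 + V)/8) - 249 = (½ + (-3/8 + V/8)) - 249 = (⅛ + V/8) - 249 = -1991/8 + V/8)
t = 85215
t - w(u) = 85215 - (-1991/8 + (⅛)*450) = 85215 - (-1991/8 + 225/4) = 85215 - 1*(-1541/8) = 85215 + 1541/8 = 683261/8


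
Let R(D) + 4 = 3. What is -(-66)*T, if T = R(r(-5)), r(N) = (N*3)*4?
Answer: -66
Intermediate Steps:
r(N) = 12*N (r(N) = (3*N)*4 = 12*N)
R(D) = -1 (R(D) = -4 + 3 = -1)
T = -1
-(-66)*T = -(-66)*(-1) = -6*11 = -66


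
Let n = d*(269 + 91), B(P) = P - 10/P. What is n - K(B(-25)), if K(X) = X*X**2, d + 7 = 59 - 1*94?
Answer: -29133/125 ≈ -233.06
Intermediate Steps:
d = -42 (d = -7 + (59 - 1*94) = -7 + (59 - 94) = -7 - 35 = -42)
n = -15120 (n = -42*(269 + 91) = -42*360 = -15120)
K(X) = X**3
n - K(B(-25)) = -15120 - (-25 - 10/(-25))**3 = -15120 - (-25 - 10*(-1/25))**3 = -15120 - (-25 + 2/5)**3 = -15120 - (-123/5)**3 = -15120 - 1*(-1860867/125) = -15120 + 1860867/125 = -29133/125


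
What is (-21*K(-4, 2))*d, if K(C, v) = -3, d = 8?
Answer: 504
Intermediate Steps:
(-21*K(-4, 2))*d = -21*(-3)*8 = 63*8 = 504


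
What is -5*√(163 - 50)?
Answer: -5*√113 ≈ -53.151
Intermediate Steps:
-5*√(163 - 50) = -5*√113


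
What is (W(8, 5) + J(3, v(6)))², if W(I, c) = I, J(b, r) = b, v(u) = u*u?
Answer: 121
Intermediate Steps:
v(u) = u²
(W(8, 5) + J(3, v(6)))² = (8 + 3)² = 11² = 121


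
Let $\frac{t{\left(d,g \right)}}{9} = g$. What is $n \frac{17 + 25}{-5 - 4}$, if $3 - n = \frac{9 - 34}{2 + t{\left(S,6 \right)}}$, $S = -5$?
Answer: $- \frac{193}{12} \approx -16.083$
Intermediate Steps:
$t{\left(d,g \right)} = 9 g$
$n = \frac{193}{56}$ ($n = 3 - \frac{9 - 34}{2 + 9 \cdot 6} = 3 - - \frac{25}{2 + 54} = 3 - - \frac{25}{56} = 3 + \frac{25}{56} = \frac{193}{56} \approx 3.4464$)
$n \frac{17 + 25}{-5 - 4} = \frac{193 \frac{17 + 25}{-5 - 4}}{56} = \frac{193 \frac{42}{-5 + \left(-4 + 0\right)}}{56} = \frac{193 \frac{42}{-5 - 4}}{56} = \frac{193 \frac{42}{-9}}{56} = \frac{193 \cdot 42 \left(- \frac{1}{9}\right)}{56} = \frac{193}{56} \left(- \frac{14}{3}\right) = - \frac{193}{12}$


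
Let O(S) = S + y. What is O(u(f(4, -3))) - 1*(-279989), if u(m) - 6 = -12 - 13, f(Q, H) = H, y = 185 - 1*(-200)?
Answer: 280355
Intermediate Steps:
y = 385 (y = 185 + 200 = 385)
u(m) = -19 (u(m) = 6 + (-12 - 13) = 6 - 25 = -19)
O(S) = 385 + S (O(S) = S + 385 = 385 + S)
O(u(f(4, -3))) - 1*(-279989) = (385 - 19) - 1*(-279989) = 366 + 279989 = 280355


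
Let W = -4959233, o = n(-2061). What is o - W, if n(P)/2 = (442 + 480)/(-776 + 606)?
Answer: 421533883/85 ≈ 4.9592e+6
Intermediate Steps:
n(P) = -922/85 (n(P) = 2*((442 + 480)/(-776 + 606)) = 2*(922/(-170)) = 2*(922*(-1/170)) = 2*(-461/85) = -922/85)
o = -922/85 ≈ -10.847
o - W = -922/85 - 1*(-4959233) = -922/85 + 4959233 = 421533883/85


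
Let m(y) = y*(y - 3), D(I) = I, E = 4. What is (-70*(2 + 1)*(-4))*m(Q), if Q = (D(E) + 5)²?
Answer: 5307120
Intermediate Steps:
Q = 81 (Q = (4 + 5)² = 9² = 81)
m(y) = y*(-3 + y)
(-70*(2 + 1)*(-4))*m(Q) = (-70*(2 + 1)*(-4))*(81*(-3 + 81)) = (-210*(-4))*(81*78) = -70*(-12)*6318 = 840*6318 = 5307120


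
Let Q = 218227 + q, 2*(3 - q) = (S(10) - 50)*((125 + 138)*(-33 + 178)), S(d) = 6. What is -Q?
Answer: -1057200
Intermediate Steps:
q = 838973 (q = 3 - (6 - 50)*(125 + 138)*(-33 + 178)/2 = 3 - (-22)*263*145 = 3 - (-22)*38135 = 3 - ½*(-1677940) = 3 + 838970 = 838973)
Q = 1057200 (Q = 218227 + 838973 = 1057200)
-Q = -1*1057200 = -1057200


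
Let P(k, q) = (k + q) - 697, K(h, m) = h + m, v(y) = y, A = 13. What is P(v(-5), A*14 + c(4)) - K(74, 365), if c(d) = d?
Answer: -955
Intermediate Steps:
P(k, q) = -697 + k + q
P(v(-5), A*14 + c(4)) - K(74, 365) = (-697 - 5 + (13*14 + 4)) - (74 + 365) = (-697 - 5 + (182 + 4)) - 1*439 = (-697 - 5 + 186) - 439 = -516 - 439 = -955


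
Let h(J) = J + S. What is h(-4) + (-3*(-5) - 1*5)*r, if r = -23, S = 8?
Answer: -226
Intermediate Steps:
h(J) = 8 + J (h(J) = J + 8 = 8 + J)
h(-4) + (-3*(-5) - 1*5)*r = (8 - 4) + (-3*(-5) - 1*5)*(-23) = 4 + (15 - 5)*(-23) = 4 + 10*(-23) = 4 - 230 = -226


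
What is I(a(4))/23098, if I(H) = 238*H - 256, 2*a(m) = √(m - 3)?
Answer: -137/23098 ≈ -0.0059313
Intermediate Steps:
a(m) = √(-3 + m)/2 (a(m) = √(m - 3)/2 = √(-3 + m)/2)
I(H) = -256 + 238*H
I(a(4))/23098 = (-256 + 238*(√(-3 + 4)/2))/23098 = (-256 + 238*(√1/2))*(1/23098) = (-256 + 238*((½)*1))*(1/23098) = (-256 + 238*(½))*(1/23098) = (-256 + 119)*(1/23098) = -137*1/23098 = -137/23098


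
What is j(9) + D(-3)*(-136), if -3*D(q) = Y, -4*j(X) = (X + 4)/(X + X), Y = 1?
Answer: 3251/72 ≈ 45.153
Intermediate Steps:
j(X) = -(4 + X)/(8*X) (j(X) = -(X + 4)/(4*(X + X)) = -(4 + X)/(4*(2*X)) = -(4 + X)*1/(2*X)/4 = -(4 + X)/(8*X))
D(q) = -1/3 (D(q) = -1/3*1 = -1/3)
j(9) + D(-3)*(-136) = (1/8)*(-4 - 1*9)/9 - 1/3*(-136) = (1/8)*(1/9)*(-4 - 9) + 136/3 = (1/8)*(1/9)*(-13) + 136/3 = -13/72 + 136/3 = 3251/72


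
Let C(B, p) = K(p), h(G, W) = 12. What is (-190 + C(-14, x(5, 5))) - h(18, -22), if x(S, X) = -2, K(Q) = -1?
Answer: -203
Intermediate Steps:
C(B, p) = -1
(-190 + C(-14, x(5, 5))) - h(18, -22) = (-190 - 1) - 1*12 = -191 - 12 = -203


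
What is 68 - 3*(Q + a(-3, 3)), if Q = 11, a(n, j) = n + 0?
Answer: 44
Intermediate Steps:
a(n, j) = n
68 - 3*(Q + a(-3, 3)) = 68 - 3*(11 - 3) = 68 - 3*8 = 68 - 1*24 = 68 - 24 = 44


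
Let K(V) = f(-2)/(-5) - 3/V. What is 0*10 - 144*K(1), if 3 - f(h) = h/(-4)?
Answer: 504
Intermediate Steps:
f(h) = 3 + h/4 (f(h) = 3 - h/(-4) = 3 - h*(-1)/4 = 3 - (-1)*h/4 = 3 + h/4)
K(V) = -½ - 3/V (K(V) = (3 + (¼)*(-2))/(-5) - 3/V = (3 - ½)*(-⅕) - 3/V = (5/2)*(-⅕) - 3/V = -½ - 3/V)
0*10 - 144*K(1) = 0*10 - 72*(-6 - 1*1)/1 = 0 - 72*(-6 - 1) = 0 - 72*(-7) = 0 - 144*(-7/2) = 0 + 504 = 504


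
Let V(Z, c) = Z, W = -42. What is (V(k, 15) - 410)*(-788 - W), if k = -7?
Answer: 311082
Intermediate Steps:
(V(k, 15) - 410)*(-788 - W) = (-7 - 410)*(-788 - 1*(-42)) = -417*(-788 + 42) = -417*(-746) = 311082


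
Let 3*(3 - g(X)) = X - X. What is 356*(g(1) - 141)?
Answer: -49128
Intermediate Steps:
g(X) = 3 (g(X) = 3 - (X - X)/3 = 3 - ⅓*0 = 3 + 0 = 3)
356*(g(1) - 141) = 356*(3 - 141) = 356*(-138) = -49128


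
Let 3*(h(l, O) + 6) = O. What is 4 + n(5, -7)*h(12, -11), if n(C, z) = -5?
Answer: 157/3 ≈ 52.333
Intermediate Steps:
h(l, O) = -6 + O/3
4 + n(5, -7)*h(12, -11) = 4 - 5*(-6 + (1/3)*(-11)) = 4 - 5*(-6 - 11/3) = 4 - 5*(-29/3) = 4 + 145/3 = 157/3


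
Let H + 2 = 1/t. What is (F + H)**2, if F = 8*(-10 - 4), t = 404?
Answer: 2121063025/163216 ≈ 12995.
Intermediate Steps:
F = -112 (F = 8*(-14) = -112)
H = -807/404 (H = -2 + 1/404 = -807/404 ≈ -1.9975)
(F + H)**2 = (-112 - 807/404)**2 = (-46055/404)**2 = 2121063025/163216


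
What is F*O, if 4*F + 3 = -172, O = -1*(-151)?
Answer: -26425/4 ≈ -6606.3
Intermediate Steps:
O = 151
F = -175/4 (F = -¾ + (¼)*(-172) = -¾ - 43 = -175/4 ≈ -43.750)
F*O = -175/4*151 = -26425/4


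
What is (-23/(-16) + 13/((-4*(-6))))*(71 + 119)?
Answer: 9025/24 ≈ 376.04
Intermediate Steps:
(-23/(-16) + 13/((-4*(-6))))*(71 + 119) = (-23*(-1/16) + 13/24)*190 = (23/16 + 13*(1/24))*190 = (23/16 + 13/24)*190 = (95/48)*190 = 9025/24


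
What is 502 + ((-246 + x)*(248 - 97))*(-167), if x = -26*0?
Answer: 6203884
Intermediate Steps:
x = 0
502 + ((-246 + x)*(248 - 97))*(-167) = 502 + ((-246 + 0)*(248 - 97))*(-167) = 502 - 246*151*(-167) = 502 - 37146*(-167) = 502 + 6203382 = 6203884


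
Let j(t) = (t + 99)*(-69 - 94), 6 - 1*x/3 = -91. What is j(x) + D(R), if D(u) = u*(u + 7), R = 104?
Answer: -52026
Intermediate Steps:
x = 291 (x = 18 - 3*(-91) = 18 + 273 = 291)
j(t) = -16137 - 163*t (j(t) = (99 + t)*(-163) = -16137 - 163*t)
D(u) = u*(7 + u)
j(x) + D(R) = (-16137 - 163*291) + 104*(7 + 104) = (-16137 - 47433) + 104*111 = -63570 + 11544 = -52026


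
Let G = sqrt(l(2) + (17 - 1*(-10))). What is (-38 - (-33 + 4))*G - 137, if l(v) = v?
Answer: -137 - 9*sqrt(29) ≈ -185.47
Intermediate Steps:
G = sqrt(29) (G = sqrt(2 + (17 - 1*(-10))) = sqrt(2 + (17 + 10)) = sqrt(2 + 27) = sqrt(29) ≈ 5.3852)
(-38 - (-33 + 4))*G - 137 = (-38 - (-33 + 4))*sqrt(29) - 137 = (-38 - 1*(-29))*sqrt(29) - 137 = (-38 + 29)*sqrt(29) - 137 = -9*sqrt(29) - 137 = -137 - 9*sqrt(29)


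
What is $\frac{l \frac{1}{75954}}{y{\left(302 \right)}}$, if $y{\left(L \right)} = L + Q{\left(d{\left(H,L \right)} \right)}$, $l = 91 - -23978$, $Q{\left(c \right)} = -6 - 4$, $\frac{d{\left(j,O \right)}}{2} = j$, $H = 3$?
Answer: $\frac{8023}{7392856} \approx 0.0010852$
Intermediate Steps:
$d{\left(j,O \right)} = 2 j$
$Q{\left(c \right)} = -10$
$l = 24069$ ($l = 91 + 23978 = 24069$)
$y{\left(L \right)} = -10 + L$ ($y{\left(L \right)} = L - 10 = -10 + L$)
$\frac{l \frac{1}{75954}}{y{\left(302 \right)}} = \frac{24069 \cdot \frac{1}{75954}}{-10 + 302} = \frac{24069 \cdot \frac{1}{75954}}{292} = \frac{8023}{25318} \cdot \frac{1}{292} = \frac{8023}{7392856}$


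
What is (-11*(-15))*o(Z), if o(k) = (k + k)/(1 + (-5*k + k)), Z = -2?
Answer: -220/3 ≈ -73.333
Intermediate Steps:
o(k) = 2*k/(1 - 4*k) (o(k) = (2*k)/(1 - 4*k) = 2*k/(1 - 4*k))
(-11*(-15))*o(Z) = (-11*(-15))*(-2*(-2)/(-1 + 4*(-2))) = 165*(-2*(-2)/(-1 - 8)) = 165*(-2*(-2)/(-9)) = 165*(-2*(-2)*(-1/9)) = 165*(-4/9) = -220/3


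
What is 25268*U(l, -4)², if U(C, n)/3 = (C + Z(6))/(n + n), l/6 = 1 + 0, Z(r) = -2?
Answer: 56853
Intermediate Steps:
l = 6 (l = 6*(1 + 0) = 6*1 = 6)
U(C, n) = 3*(-2 + C)/(2*n) (U(C, n) = 3*((C - 2)/(n + n)) = 3*((-2 + C)/((2*n))) = 3*((-2 + C)*(1/(2*n))) = 3*((-2 + C)/(2*n)) = 3*(-2 + C)/(2*n))
25268*U(l, -4)² = 25268*((3/2)*(-2 + 6)/(-4))² = 25268*((3/2)*(-¼)*4)² = 25268*(-3/2)² = 25268*(9/4) = 56853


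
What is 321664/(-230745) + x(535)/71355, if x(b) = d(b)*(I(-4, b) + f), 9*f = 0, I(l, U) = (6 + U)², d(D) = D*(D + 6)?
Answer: 434375030778119/365884655 ≈ 1.1872e+6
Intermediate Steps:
d(D) = D*(6 + D)
f = 0 (f = (⅑)*0 = 0)
x(b) = b*(6 + b)³ (x(b) = (b*(6 + b))*((6 + b)² + 0) = (b*(6 + b))*(6 + b)² = b*(6 + b)³)
321664/(-230745) + x(535)/71355 = 321664/(-230745) + (535*(6 + 535)³)/71355 = 321664*(-1/230745) + (535*541³)*(1/71355) = -321664/230745 + (535*158340421)*(1/71355) = -321664/230745 + 84712125235*(1/71355) = -321664/230745 + 16942425047/14271 = 434375030778119/365884655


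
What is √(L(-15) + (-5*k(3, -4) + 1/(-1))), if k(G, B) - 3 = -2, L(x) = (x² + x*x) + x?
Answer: √429 ≈ 20.712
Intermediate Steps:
L(x) = x + 2*x² (L(x) = (x² + x²) + x = 2*x² + x = x + 2*x²)
k(G, B) = 1 (k(G, B) = 3 - 2 = 1)
√(L(-15) + (-5*k(3, -4) + 1/(-1))) = √(-15*(1 + 2*(-15)) + (-5*1 + 1/(-1))) = √(-15*(1 - 30) + (-5 - 1)) = √(-15*(-29) - 6) = √(435 - 6) = √429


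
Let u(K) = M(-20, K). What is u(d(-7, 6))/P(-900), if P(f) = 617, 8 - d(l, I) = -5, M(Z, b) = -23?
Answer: -23/617 ≈ -0.037277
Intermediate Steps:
d(l, I) = 13 (d(l, I) = 8 - 1*(-5) = 8 + 5 = 13)
u(K) = -23
u(d(-7, 6))/P(-900) = -23/617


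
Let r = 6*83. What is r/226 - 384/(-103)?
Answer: 69039/11639 ≈ 5.9317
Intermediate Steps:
r = 498
r/226 - 384/(-103) = 498/226 - 384/(-103) = 498*(1/226) - 384*(-1/103) = 249/113 + 384/103 = 69039/11639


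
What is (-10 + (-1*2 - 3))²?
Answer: 225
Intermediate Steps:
(-10 + (-1*2 - 3))² = (-10 + (-2 - 3))² = (-10 - 5)² = (-15)² = 225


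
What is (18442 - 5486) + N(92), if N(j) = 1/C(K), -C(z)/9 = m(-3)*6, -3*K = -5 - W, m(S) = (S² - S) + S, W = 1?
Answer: 6296615/486 ≈ 12956.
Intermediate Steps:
m(S) = S²
K = 2 (K = -(-5 - 1*1)/3 = -(-5 - 1)/3 = -⅓*(-6) = 2)
C(z) = -486 (C(z) = -9*(-3)²*6 = -81*6 = -9*54 = -486)
N(j) = -1/486 (N(j) = 1/(-486) = -1/486)
(18442 - 5486) + N(92) = (18442 - 5486) - 1/486 = 12956 - 1/486 = 6296615/486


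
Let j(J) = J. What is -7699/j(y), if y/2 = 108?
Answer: -7699/216 ≈ -35.643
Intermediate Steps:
y = 216 (y = 2*108 = 216)
-7699/j(y) = -7699/216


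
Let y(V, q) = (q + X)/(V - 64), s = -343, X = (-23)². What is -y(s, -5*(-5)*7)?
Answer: 64/37 ≈ 1.7297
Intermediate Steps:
X = 529
y(V, q) = (529 + q)/(-64 + V) (y(V, q) = (q + 529)/(V - 64) = (529 + q)/(-64 + V))
-y(s, -5*(-5)*7) = -(529 - 5*(-5)*7)/(-64 - 343) = -(529 + 25*7)/(-407) = -(-1)*(529 + 175)/407 = -(-1)*704/407 = -1*(-64/37) = 64/37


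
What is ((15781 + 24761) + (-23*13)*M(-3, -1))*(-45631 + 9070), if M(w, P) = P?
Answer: -1493187801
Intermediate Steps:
((15781 + 24761) + (-23*13)*M(-3, -1))*(-45631 + 9070) = ((15781 + 24761) - 23*13*(-1))*(-45631 + 9070) = (40542 - 299*(-1))*(-36561) = (40542 + 299)*(-36561) = 40841*(-36561) = -1493187801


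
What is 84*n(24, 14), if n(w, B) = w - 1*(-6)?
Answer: 2520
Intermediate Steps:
n(w, B) = 6 + w (n(w, B) = w + 6 = 6 + w)
84*n(24, 14) = 84*(6 + 24) = 84*30 = 2520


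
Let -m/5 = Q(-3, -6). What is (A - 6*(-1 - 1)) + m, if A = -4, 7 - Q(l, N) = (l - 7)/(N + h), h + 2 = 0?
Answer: -83/4 ≈ -20.750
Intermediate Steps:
h = -2 (h = -2 + 0 = -2)
Q(l, N) = 7 - (-7 + l)/(-2 + N) (Q(l, N) = 7 - (l - 7)/(N - 2) = 7 - (-7 + l)/(-2 + N))
m = -115/4 (m = -5*(-7 - 1*(-3) + 7*(-6))/(-2 - 6) = -5*(-7 + 3 - 42)/(-8) = -(-5)*(-46)/8 = -5*23/4 = -115/4 ≈ -28.750)
(A - 6*(-1 - 1)) + m = (-4 - 6*(-1 - 1)) - 115/4 = (-4 - 6*(-2)) - 115/4 = (-4 + 12) - 115/4 = 8 - 115/4 = -83/4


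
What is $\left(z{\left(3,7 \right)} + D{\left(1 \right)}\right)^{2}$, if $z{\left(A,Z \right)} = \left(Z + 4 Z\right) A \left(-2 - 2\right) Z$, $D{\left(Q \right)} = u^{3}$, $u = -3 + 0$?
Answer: $8803089$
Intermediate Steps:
$u = -3$
$D{\left(Q \right)} = -27$ ($D{\left(Q \right)} = \left(-3\right)^{3} = -27$)
$z{\left(A,Z \right)} = - 20 A Z^{2}$ ($z{\left(A,Z \right)} = 5 Z A \left(-4\right) Z = 5 A Z \left(-4\right) Z = - 20 A Z Z = - 20 A Z^{2}$)
$\left(z{\left(3,7 \right)} + D{\left(1 \right)}\right)^{2} = \left(\left(-20\right) 3 \cdot 7^{2} - 27\right)^{2} = \left(\left(-20\right) 3 \cdot 49 - 27\right)^{2} = \left(-2940 - 27\right)^{2} = \left(-2967\right)^{2} = 8803089$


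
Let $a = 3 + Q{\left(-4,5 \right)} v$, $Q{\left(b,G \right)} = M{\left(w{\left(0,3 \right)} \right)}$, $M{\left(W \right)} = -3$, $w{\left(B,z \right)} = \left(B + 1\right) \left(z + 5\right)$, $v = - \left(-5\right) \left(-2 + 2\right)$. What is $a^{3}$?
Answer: $27$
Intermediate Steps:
$v = 0$ ($v = - \left(-5\right) 0 = \left(-1\right) 0 = 0$)
$w{\left(B,z \right)} = \left(1 + B\right) \left(5 + z\right)$
$Q{\left(b,G \right)} = -3$
$a = 3$ ($a = 3 - 0 = 3 + 0 = 3$)
$a^{3} = 3^{3} = 27$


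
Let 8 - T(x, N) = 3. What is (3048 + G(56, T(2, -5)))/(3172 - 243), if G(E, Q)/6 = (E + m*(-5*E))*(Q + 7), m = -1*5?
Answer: 3720/101 ≈ 36.832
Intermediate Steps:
T(x, N) = 5 (T(x, N) = 8 - 1*3 = 8 - 3 = 5)
m = -5
G(E, Q) = 156*E*(7 + Q) (G(E, Q) = 6*((E - (-25)*E)*(Q + 7)) = 6*((E + 25*E)*(7 + Q)) = 6*((26*E)*(7 + Q)) = 6*(26*E*(7 + Q)) = 156*E*(7 + Q))
(3048 + G(56, T(2, -5)))/(3172 - 243) = (3048 + 156*56*(7 + 5))/(3172 - 243) = (3048 + 156*56*12)/2929 = (3048 + 104832)*(1/2929) = 107880*(1/2929) = 3720/101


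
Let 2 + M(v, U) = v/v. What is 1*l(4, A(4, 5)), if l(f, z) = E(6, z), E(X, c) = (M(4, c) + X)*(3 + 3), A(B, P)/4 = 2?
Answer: 30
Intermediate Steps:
M(v, U) = -1 (M(v, U) = -2 + v/v = -2 + 1 = -1)
A(B, P) = 8 (A(B, P) = 4*2 = 8)
E(X, c) = -6 + 6*X (E(X, c) = (-1 + X)*(3 + 3) = (-1 + X)*6 = -6 + 6*X)
l(f, z) = 30 (l(f, z) = -6 + 6*6 = -6 + 36 = 30)
1*l(4, A(4, 5)) = 1*30 = 30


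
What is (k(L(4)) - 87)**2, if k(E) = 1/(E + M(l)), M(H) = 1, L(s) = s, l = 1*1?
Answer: 188356/25 ≈ 7534.2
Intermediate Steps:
l = 1
k(E) = 1/(1 + E) (k(E) = 1/(E + 1) = 1/(1 + E))
(k(L(4)) - 87)**2 = (1/(1 + 4) - 87)**2 = (1/5 - 87)**2 = (-434/5)**2 = 188356/25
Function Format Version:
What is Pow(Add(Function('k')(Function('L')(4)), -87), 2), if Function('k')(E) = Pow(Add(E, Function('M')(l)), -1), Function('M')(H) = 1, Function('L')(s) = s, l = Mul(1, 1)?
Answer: Rational(188356, 25) ≈ 7534.2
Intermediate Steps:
l = 1
Function('k')(E) = Pow(Add(1, E), -1) (Function('k')(E) = Pow(Add(E, 1), -1) = Pow(Add(1, E), -1))
Pow(Add(Function('k')(Function('L')(4)), -87), 2) = Pow(Add(Pow(Add(1, 4), -1), -87), 2) = Pow(Add(Pow(5, -1), -87), 2) = Pow(Add(Rational(1, 5), -87), 2) = Pow(Rational(-434, 5), 2) = Rational(188356, 25)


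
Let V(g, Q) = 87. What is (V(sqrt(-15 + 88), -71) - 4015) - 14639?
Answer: -18567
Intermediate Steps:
(V(sqrt(-15 + 88), -71) - 4015) - 14639 = (87 - 4015) - 14639 = -3928 - 14639 = -18567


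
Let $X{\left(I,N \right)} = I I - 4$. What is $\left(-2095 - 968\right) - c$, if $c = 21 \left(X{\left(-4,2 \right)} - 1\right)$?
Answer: $-3294$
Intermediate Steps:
$X{\left(I,N \right)} = -4 + I^{2}$ ($X{\left(I,N \right)} = I^{2} - 4 = -4 + I^{2}$)
$c = 231$ ($c = 21 \left(\left(-4 + \left(-4\right)^{2}\right) - 1\right) = 21 \left(\left(-4 + 16\right) - 1\right) = 21 \left(12 - 1\right) = 21 \cdot 11 = 231$)
$\left(-2095 - 968\right) - c = \left(-2095 - 968\right) - 231 = -3063 - 231 = -3294$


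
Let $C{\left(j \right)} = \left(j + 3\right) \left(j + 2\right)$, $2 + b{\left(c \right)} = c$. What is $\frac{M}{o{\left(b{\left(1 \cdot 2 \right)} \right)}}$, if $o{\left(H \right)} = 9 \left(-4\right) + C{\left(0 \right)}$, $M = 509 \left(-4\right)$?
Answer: $\frac{1018}{15} \approx 67.867$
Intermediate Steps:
$b{\left(c \right)} = -2 + c$
$C{\left(j \right)} = \left(2 + j\right) \left(3 + j\right)$ ($C{\left(j \right)} = \left(3 + j\right) \left(2 + j\right) = \left(2 + j\right) \left(3 + j\right)$)
$M = -2036$
$o{\left(H \right)} = -30$ ($o{\left(H \right)} = 9 \left(-4\right) + \left(6 + 0^{2} + 5 \cdot 0\right) = -36 + \left(6 + 0 + 0\right) = -36 + 6 = -30$)
$\frac{M}{o{\left(b{\left(1 \cdot 2 \right)} \right)}} = - \frac{2036}{-30} = \left(-2036\right) \left(- \frac{1}{30}\right) = \frac{1018}{15}$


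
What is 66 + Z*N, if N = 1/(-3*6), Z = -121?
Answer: 1309/18 ≈ 72.722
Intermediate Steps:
N = -1/18 (N = 1/(-18) = -1/18 ≈ -0.055556)
66 + Z*N = 66 - 121*(-1/18) = 66 + 121/18 = 1309/18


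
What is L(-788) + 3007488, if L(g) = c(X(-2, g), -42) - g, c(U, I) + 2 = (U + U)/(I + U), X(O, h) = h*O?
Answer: 2307347734/767 ≈ 3.0083e+6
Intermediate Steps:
X(O, h) = O*h
c(U, I) = -2 + 2*U/(I + U) (c(U, I) = -2 + (U + U)/(I + U) = -2 + (2*U)/(I + U) = -2 + 2*U/(I + U))
L(g) = -g + 84/(-42 - 2*g) (L(g) = -2*(-42)/(-42 - 2*g) - g = 84/(-42 - 2*g) - g = -g + 84/(-42 - 2*g))
L(-788) + 3007488 = (-42 - 1*(-788)*(21 - 788))/(21 - 788) + 3007488 = (-42 - 1*(-788)*(-767))/(-767) + 3007488 = -(-42 - 604396)/767 + 3007488 = -1/767*(-604438) + 3007488 = 604438/767 + 3007488 = 2307347734/767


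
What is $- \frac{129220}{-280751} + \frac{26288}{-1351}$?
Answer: $- \frac{7205806068}{379294601} \approx -18.998$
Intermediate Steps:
$- \frac{129220}{-280751} + \frac{26288}{-1351} = \left(-129220\right) \left(- \frac{1}{280751}\right) + 26288 \left(- \frac{1}{1351}\right) = \frac{129220}{280751} - \frac{26288}{1351} = - \frac{7205806068}{379294601}$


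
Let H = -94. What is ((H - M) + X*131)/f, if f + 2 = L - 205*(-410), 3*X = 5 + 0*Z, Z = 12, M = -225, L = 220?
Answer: 262/63201 ≈ 0.0041455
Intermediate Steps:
X = 5/3 (X = (5 + 0*12)/3 = (5 + 0)/3 = (1/3)*5 = 5/3 ≈ 1.6667)
f = 84268 (f = -2 + (220 - 205*(-410)) = -2 + (220 + 84050) = -2 + 84270 = 84268)
((H - M) + X*131)/f = ((-94 - 1*(-225)) + (5/3)*131)/84268 = ((-94 + 225) + 655/3)*(1/84268) = (131 + 655/3)*(1/84268) = (1048/3)*(1/84268) = 262/63201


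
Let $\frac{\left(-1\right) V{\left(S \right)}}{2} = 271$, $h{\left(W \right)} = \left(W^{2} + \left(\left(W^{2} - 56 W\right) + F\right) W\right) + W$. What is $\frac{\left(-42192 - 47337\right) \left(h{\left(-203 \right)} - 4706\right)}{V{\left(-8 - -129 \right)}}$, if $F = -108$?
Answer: $- \frac{950342008803}{542} \approx -1.7534 \cdot 10^{9}$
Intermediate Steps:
$h{\left(W \right)} = W + W^{2} + W \left(-108 + W^{2} - 56 W\right)$ ($h{\left(W \right)} = \left(W^{2} + \left(\left(W^{2} - 56 W\right) - 108\right) W\right) + W = \left(W^{2} + \left(-108 + W^{2} - 56 W\right) W\right) + W = \left(W^{2} + W \left(-108 + W^{2} - 56 W\right)\right) + W = W + W^{2} + W \left(-108 + W^{2} - 56 W\right)$)
$V{\left(S \right)} = -542$ ($V{\left(S \right)} = \left(-2\right) 271 = -542$)
$\frac{\left(-42192 - 47337\right) \left(h{\left(-203 \right)} - 4706\right)}{V{\left(-8 - -129 \right)}} = \frac{\left(-42192 - 47337\right) \left(- 203 \left(-107 + \left(-203\right)^{2} - -11165\right) - 4706\right)}{-542} = - 89529 \left(- 203 \left(-107 + 41209 + 11165\right) - 4706\right) \left(- \frac{1}{542}\right) = - 89529 \left(\left(-203\right) 52267 - 4706\right) \left(- \frac{1}{542}\right) = - 89529 \left(-10610201 - 4706\right) \left(- \frac{1}{542}\right) = \left(-89529\right) \left(-10614907\right) \left(- \frac{1}{542}\right) = 950342008803 \left(- \frac{1}{542}\right) = - \frac{950342008803}{542}$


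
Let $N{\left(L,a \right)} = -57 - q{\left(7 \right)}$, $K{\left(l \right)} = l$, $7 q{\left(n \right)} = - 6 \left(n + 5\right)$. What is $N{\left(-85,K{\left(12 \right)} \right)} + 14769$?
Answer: $\frac{103056}{7} \approx 14722.0$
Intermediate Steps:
$q{\left(n \right)} = - \frac{30}{7} - \frac{6 n}{7}$ ($q{\left(n \right)} = \frac{\left(-6\right) \left(n + 5\right)}{7} = \frac{\left(-6\right) \left(5 + n\right)}{7} = \frac{-30 - 6 n}{7} = - \frac{30}{7} - \frac{6 n}{7}$)
$N{\left(L,a \right)} = - \frac{327}{7}$ ($N{\left(L,a \right)} = -57 - \left(- \frac{30}{7} - 6\right) = -57 - - \frac{72}{7} = -57 + \frac{72}{7} = - \frac{327}{7}$)
$N{\left(-85,K{\left(12 \right)} \right)} + 14769 = - \frac{327}{7} + 14769 = \frac{103056}{7}$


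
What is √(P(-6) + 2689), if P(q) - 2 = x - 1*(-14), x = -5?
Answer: 30*√3 ≈ 51.962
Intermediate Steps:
P(q) = 11 (P(q) = 2 + (-5 - 1*(-14)) = 2 + (-5 + 14) = 2 + 9 = 11)
√(P(-6) + 2689) = √(11 + 2689) = √2700 = 30*√3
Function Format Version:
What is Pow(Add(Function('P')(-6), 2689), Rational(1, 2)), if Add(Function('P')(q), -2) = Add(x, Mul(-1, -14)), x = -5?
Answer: Mul(30, Pow(3, Rational(1, 2))) ≈ 51.962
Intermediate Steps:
Function('P')(q) = 11 (Function('P')(q) = Add(2, Add(-5, Mul(-1, -14))) = Add(2, Add(-5, 14)) = Add(2, 9) = 11)
Pow(Add(Function('P')(-6), 2689), Rational(1, 2)) = Pow(Add(11, 2689), Rational(1, 2)) = Pow(2700, Rational(1, 2)) = Mul(30, Pow(3, Rational(1, 2)))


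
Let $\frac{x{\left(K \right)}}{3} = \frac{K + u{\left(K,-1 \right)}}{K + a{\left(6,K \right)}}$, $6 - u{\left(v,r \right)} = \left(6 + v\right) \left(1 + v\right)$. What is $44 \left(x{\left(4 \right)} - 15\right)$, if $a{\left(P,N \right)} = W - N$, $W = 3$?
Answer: $-2420$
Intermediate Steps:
$u{\left(v,r \right)} = 6 - \left(1 + v\right) \left(6 + v\right)$ ($u{\left(v,r \right)} = 6 - \left(6 + v\right) \left(1 + v\right) = 6 - \left(1 + v\right) \left(6 + v\right)$)
$a{\left(P,N \right)} = 3 - N$
$x{\left(K \right)} = K - K \left(7 + K\right)$ ($x{\left(K \right)} = 3 \frac{K - K \left(7 + K\right)}{K - \left(-3 + K\right)} = 3 \frac{K - K \left(7 + K\right)}{3} = 3 \left(K - K \left(7 + K\right)\right) \frac{1}{3} = 3 \left(\frac{K}{3} - \frac{K \left(7 + K\right)}{3}\right) = K - K \left(7 + K\right)$)
$44 \left(x{\left(4 \right)} - 15\right) = 44 \left(4 \left(-6 - 4\right) - 15\right) = 44 \left(4 \left(-10\right) - 15\right) = 44 \left(-40 - 15\right) = 44 \left(-55\right) = -2420$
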